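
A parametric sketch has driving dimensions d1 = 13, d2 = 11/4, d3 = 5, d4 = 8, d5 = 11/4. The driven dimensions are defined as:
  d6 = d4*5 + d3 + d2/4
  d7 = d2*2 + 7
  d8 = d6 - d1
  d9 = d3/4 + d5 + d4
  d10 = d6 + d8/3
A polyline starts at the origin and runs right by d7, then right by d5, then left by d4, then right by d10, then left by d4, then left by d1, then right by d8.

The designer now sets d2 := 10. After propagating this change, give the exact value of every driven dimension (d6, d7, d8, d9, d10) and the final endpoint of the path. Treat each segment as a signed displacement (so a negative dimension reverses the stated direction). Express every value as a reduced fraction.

d6 = 95/2
d7 = 27
d8 = 69/2
d9 = 12
d10 = 59
endpoint = (377/4, 0)

Apply edit: d2 := 10
  d6 = d4*5 + d3 + d2/4 = 95/2
  d7 = d2*2 + 7 = 27
  d8 = d6 - d1 = 69/2
  d9 = d3/4 + d5 + d4 = 12
  d10 = d6 + d8/3 = 59
Walk from origin (0, 0):
  seg 1: right by d7 = 27 → (27, 0)
  seg 2: right by d5 = 11/4 → (119/4, 0)
  seg 3: left by d4 = 8 → (87/4, 0)
  seg 4: right by d10 = 59 → (323/4, 0)
  seg 5: left by d4 = 8 → (291/4, 0)
  seg 6: left by d1 = 13 → (239/4, 0)
  seg 7: right by d8 = 69/2 → (377/4, 0)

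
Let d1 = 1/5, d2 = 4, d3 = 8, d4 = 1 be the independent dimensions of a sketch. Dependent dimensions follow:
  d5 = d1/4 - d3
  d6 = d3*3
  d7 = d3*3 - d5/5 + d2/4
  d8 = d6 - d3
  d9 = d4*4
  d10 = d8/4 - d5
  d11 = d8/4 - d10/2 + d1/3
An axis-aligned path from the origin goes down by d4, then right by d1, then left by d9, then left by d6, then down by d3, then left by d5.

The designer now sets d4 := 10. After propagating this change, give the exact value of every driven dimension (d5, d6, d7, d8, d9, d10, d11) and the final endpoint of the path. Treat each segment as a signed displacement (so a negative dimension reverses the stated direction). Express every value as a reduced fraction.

Apply edit: d4 := 10
  d5 = d1/4 - d3 = -159/20
  d6 = d3*3 = 24
  d7 = d3*3 - d5/5 + d2/4 = 2659/100
  d8 = d6 - d3 = 16
  d9 = d4*4 = 40
  d10 = d8/4 - d5 = 239/20
  d11 = d8/4 - d10/2 + d1/3 = -229/120
Walk from origin (0, 0):
  seg 1: down by d4 = 10 → (0, -10)
  seg 2: right by d1 = 1/5 → (1/5, -10)
  seg 3: left by d9 = 40 → (-199/5, -10)
  seg 4: left by d6 = 24 → (-319/5, -10)
  seg 5: down by d3 = 8 → (-319/5, -18)
  seg 6: left by d5 = -159/20 → (-1117/20, -18)

d5 = -159/20
d6 = 24
d7 = 2659/100
d8 = 16
d9 = 40
d10 = 239/20
d11 = -229/120
endpoint = (-1117/20, -18)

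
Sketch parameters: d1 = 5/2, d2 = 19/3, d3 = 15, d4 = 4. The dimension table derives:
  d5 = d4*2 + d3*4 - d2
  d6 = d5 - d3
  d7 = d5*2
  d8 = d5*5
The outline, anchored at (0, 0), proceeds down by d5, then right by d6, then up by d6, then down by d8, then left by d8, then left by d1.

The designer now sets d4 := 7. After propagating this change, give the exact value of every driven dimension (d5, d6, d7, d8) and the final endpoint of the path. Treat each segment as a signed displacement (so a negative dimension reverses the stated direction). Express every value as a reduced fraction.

Apply edit: d4 := 7
  d5 = d4*2 + d3*4 - d2 = 203/3
  d6 = d5 - d3 = 158/3
  d7 = d5*2 = 406/3
  d8 = d5*5 = 1015/3
Walk from origin (0, 0):
  seg 1: down by d5 = 203/3 → (0, -203/3)
  seg 2: right by d6 = 158/3 → (158/3, -203/3)
  seg 3: up by d6 = 158/3 → (158/3, -15)
  seg 4: down by d8 = 1015/3 → (158/3, -1060/3)
  seg 5: left by d8 = 1015/3 → (-857/3, -1060/3)
  seg 6: left by d1 = 5/2 → (-1729/6, -1060/3)

d5 = 203/3
d6 = 158/3
d7 = 406/3
d8 = 1015/3
endpoint = (-1729/6, -1060/3)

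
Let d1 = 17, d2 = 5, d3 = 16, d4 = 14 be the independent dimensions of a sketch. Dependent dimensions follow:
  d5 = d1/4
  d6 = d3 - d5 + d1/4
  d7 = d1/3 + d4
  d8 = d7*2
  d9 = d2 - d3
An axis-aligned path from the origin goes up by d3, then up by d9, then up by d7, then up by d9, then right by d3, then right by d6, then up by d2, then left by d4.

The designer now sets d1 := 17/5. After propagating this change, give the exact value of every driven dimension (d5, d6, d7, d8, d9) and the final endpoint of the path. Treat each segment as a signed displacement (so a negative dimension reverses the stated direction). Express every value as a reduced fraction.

Apply edit: d1 := 17/5
  d5 = d1/4 = 17/20
  d6 = d3 - d5 + d1/4 = 16
  d7 = d1/3 + d4 = 227/15
  d8 = d7*2 = 454/15
  d9 = d2 - d3 = -11
Walk from origin (0, 0):
  seg 1: up by d3 = 16 → (0, 16)
  seg 2: up by d9 = -11 → (0, 5)
  seg 3: up by d7 = 227/15 → (0, 302/15)
  seg 4: up by d9 = -11 → (0, 137/15)
  seg 5: right by d3 = 16 → (16, 137/15)
  seg 6: right by d6 = 16 → (32, 137/15)
  seg 7: up by d2 = 5 → (32, 212/15)
  seg 8: left by d4 = 14 → (18, 212/15)

d5 = 17/20
d6 = 16
d7 = 227/15
d8 = 454/15
d9 = -11
endpoint = (18, 212/15)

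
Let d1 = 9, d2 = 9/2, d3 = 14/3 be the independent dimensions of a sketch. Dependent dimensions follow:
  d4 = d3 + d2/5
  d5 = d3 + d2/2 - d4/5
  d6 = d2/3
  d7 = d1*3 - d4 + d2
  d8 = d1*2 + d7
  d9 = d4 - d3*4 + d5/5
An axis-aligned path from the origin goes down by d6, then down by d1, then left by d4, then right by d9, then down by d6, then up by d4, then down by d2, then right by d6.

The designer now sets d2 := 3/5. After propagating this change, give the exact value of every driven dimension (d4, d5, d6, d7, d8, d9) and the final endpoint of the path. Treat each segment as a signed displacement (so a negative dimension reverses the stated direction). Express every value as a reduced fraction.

Apply edit: d2 := 3/5
  d4 = d3 + d2/5 = 359/75
  d5 = d3 + d2/2 - d4/5 = 3007/750
  d6 = d2/3 = 1/5
  d7 = d1*3 - d4 + d2 = 1711/75
  d8 = d1*2 + d7 = 3061/75
  d9 = d4 - d3*4 + d5/5 = -49043/3750
Walk from origin (0, 0):
  seg 1: down by d6 = 1/5 → (0, -1/5)
  seg 2: down by d1 = 9 → (0, -46/5)
  seg 3: left by d4 = 359/75 → (-359/75, -46/5)
  seg 4: right by d9 = -49043/3750 → (-22331/1250, -46/5)
  seg 5: down by d6 = 1/5 → (-22331/1250, -47/5)
  seg 6: up by d4 = 359/75 → (-22331/1250, -346/75)
  seg 7: down by d2 = 3/5 → (-22331/1250, -391/75)
  seg 8: right by d6 = 1/5 → (-22081/1250, -391/75)

d4 = 359/75
d5 = 3007/750
d6 = 1/5
d7 = 1711/75
d8 = 3061/75
d9 = -49043/3750
endpoint = (-22081/1250, -391/75)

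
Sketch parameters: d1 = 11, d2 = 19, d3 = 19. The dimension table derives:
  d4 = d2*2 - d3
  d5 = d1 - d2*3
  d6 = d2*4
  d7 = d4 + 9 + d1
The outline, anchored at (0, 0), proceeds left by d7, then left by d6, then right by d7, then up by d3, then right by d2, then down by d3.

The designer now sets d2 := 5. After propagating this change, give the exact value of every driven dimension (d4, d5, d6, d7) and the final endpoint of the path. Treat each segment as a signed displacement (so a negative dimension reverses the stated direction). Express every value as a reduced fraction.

Apply edit: d2 := 5
  d4 = d2*2 - d3 = -9
  d5 = d1 - d2*3 = -4
  d6 = d2*4 = 20
  d7 = d4 + 9 + d1 = 11
Walk from origin (0, 0):
  seg 1: left by d7 = 11 → (-11, 0)
  seg 2: left by d6 = 20 → (-31, 0)
  seg 3: right by d7 = 11 → (-20, 0)
  seg 4: up by d3 = 19 → (-20, 19)
  seg 5: right by d2 = 5 → (-15, 19)
  seg 6: down by d3 = 19 → (-15, 0)

d4 = -9
d5 = -4
d6 = 20
d7 = 11
endpoint = (-15, 0)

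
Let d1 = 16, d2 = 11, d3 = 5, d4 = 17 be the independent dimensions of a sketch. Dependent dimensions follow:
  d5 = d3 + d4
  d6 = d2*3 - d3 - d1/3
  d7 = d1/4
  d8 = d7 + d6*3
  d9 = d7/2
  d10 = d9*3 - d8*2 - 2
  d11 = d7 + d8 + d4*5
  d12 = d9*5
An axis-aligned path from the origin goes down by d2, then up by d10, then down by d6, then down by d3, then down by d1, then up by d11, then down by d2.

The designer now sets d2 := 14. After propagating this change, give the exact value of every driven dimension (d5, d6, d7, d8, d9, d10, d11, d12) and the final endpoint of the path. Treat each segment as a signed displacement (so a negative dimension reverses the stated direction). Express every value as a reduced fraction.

d5 = 22
d6 = 95/3
d7 = 4
d8 = 99
d9 = 2
d10 = -194
d11 = 188
d12 = 10
endpoint = (0, -260/3)

Apply edit: d2 := 14
  d5 = d3 + d4 = 22
  d6 = d2*3 - d3 - d1/3 = 95/3
  d7 = d1/4 = 4
  d8 = d7 + d6*3 = 99
  d9 = d7/2 = 2
  d10 = d9*3 - d8*2 - 2 = -194
  d11 = d7 + d8 + d4*5 = 188
  d12 = d9*5 = 10
Walk from origin (0, 0):
  seg 1: down by d2 = 14 → (0, -14)
  seg 2: up by d10 = -194 → (0, -208)
  seg 3: down by d6 = 95/3 → (0, -719/3)
  seg 4: down by d3 = 5 → (0, -734/3)
  seg 5: down by d1 = 16 → (0, -782/3)
  seg 6: up by d11 = 188 → (0, -218/3)
  seg 7: down by d2 = 14 → (0, -260/3)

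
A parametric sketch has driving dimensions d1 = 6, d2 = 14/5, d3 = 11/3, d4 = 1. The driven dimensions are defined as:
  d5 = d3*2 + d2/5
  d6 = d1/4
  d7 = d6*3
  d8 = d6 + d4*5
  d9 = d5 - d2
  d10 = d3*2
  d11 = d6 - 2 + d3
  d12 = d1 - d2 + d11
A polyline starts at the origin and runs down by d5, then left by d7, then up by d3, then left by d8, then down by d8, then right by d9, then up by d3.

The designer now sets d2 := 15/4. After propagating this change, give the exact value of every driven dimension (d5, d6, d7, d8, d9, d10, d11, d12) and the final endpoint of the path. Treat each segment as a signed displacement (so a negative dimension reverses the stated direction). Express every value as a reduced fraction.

d5 = 97/12
d6 = 3/2
d7 = 9/2
d8 = 13/2
d9 = 13/3
d10 = 22/3
d11 = 19/6
d12 = 65/12
endpoint = (-20/3, -29/4)

Apply edit: d2 := 15/4
  d5 = d3*2 + d2/5 = 97/12
  d6 = d1/4 = 3/2
  d7 = d6*3 = 9/2
  d8 = d6 + d4*5 = 13/2
  d9 = d5 - d2 = 13/3
  d10 = d3*2 = 22/3
  d11 = d6 - 2 + d3 = 19/6
  d12 = d1 - d2 + d11 = 65/12
Walk from origin (0, 0):
  seg 1: down by d5 = 97/12 → (0, -97/12)
  seg 2: left by d7 = 9/2 → (-9/2, -97/12)
  seg 3: up by d3 = 11/3 → (-9/2, -53/12)
  seg 4: left by d8 = 13/2 → (-11, -53/12)
  seg 5: down by d8 = 13/2 → (-11, -131/12)
  seg 6: right by d9 = 13/3 → (-20/3, -131/12)
  seg 7: up by d3 = 11/3 → (-20/3, -29/4)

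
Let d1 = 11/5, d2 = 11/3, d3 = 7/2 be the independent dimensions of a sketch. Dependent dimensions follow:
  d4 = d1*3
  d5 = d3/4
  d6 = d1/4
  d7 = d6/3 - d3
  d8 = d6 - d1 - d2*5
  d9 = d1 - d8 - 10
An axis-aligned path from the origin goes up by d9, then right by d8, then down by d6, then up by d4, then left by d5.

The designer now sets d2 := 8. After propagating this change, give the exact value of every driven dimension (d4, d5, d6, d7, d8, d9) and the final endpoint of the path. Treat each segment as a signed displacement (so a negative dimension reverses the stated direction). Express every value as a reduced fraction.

d4 = 33/5
d5 = 7/8
d6 = 11/20
d7 = -199/60
d8 = -833/20
d9 = 677/20
endpoint = (-1701/40, 399/10)

Apply edit: d2 := 8
  d4 = d1*3 = 33/5
  d5 = d3/4 = 7/8
  d6 = d1/4 = 11/20
  d7 = d6/3 - d3 = -199/60
  d8 = d6 - d1 - d2*5 = -833/20
  d9 = d1 - d8 - 10 = 677/20
Walk from origin (0, 0):
  seg 1: up by d9 = 677/20 → (0, 677/20)
  seg 2: right by d8 = -833/20 → (-833/20, 677/20)
  seg 3: down by d6 = 11/20 → (-833/20, 333/10)
  seg 4: up by d4 = 33/5 → (-833/20, 399/10)
  seg 5: left by d5 = 7/8 → (-1701/40, 399/10)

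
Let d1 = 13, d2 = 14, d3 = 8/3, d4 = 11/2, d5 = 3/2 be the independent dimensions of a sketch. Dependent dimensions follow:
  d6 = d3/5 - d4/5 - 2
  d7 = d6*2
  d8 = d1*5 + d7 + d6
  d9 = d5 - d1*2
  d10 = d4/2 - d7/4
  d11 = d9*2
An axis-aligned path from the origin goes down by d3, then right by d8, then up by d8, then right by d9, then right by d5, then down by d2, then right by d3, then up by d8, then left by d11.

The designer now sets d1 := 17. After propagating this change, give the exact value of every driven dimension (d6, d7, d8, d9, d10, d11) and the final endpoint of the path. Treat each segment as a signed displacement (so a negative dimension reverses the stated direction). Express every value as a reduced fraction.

d6 = -77/30
d7 = -77/15
d8 = 773/10
d9 = -65/2
d10 = 121/30
d11 = -65
endpoint = (3419/30, 2069/15)

Apply edit: d1 := 17
  d6 = d3/5 - d4/5 - 2 = -77/30
  d7 = d6*2 = -77/15
  d8 = d1*5 + d7 + d6 = 773/10
  d9 = d5 - d1*2 = -65/2
  d10 = d4/2 - d7/4 = 121/30
  d11 = d9*2 = -65
Walk from origin (0, 0):
  seg 1: down by d3 = 8/3 → (0, -8/3)
  seg 2: right by d8 = 773/10 → (773/10, -8/3)
  seg 3: up by d8 = 773/10 → (773/10, 2239/30)
  seg 4: right by d9 = -65/2 → (224/5, 2239/30)
  seg 5: right by d5 = 3/2 → (463/10, 2239/30)
  seg 6: down by d2 = 14 → (463/10, 1819/30)
  seg 7: right by d3 = 8/3 → (1469/30, 1819/30)
  seg 8: up by d8 = 773/10 → (1469/30, 2069/15)
  seg 9: left by d11 = -65 → (3419/30, 2069/15)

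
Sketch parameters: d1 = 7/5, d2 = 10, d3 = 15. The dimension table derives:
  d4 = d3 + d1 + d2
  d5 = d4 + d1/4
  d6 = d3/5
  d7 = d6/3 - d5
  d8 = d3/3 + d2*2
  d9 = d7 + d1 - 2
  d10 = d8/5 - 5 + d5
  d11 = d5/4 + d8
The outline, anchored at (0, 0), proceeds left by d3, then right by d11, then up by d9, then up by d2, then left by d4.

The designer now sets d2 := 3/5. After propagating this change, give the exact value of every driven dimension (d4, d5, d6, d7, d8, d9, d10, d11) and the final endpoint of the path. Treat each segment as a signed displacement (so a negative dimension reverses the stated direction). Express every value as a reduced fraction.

Apply edit: d2 := 3/5
  d4 = d3 + d1 + d2 = 17
  d5 = d4 + d1/4 = 347/20
  d6 = d3/5 = 3
  d7 = d6/3 - d5 = -327/20
  d8 = d3/3 + d2*2 = 31/5
  d9 = d7 + d1 - 2 = -339/20
  d10 = d8/5 - 5 + d5 = 1359/100
  d11 = d5/4 + d8 = 843/80
Walk from origin (0, 0):
  seg 1: left by d3 = 15 → (-15, 0)
  seg 2: right by d11 = 843/80 → (-357/80, 0)
  seg 3: up by d9 = -339/20 → (-357/80, -339/20)
  seg 4: up by d2 = 3/5 → (-357/80, -327/20)
  seg 5: left by d4 = 17 → (-1717/80, -327/20)

d4 = 17
d5 = 347/20
d6 = 3
d7 = -327/20
d8 = 31/5
d9 = -339/20
d10 = 1359/100
d11 = 843/80
endpoint = (-1717/80, -327/20)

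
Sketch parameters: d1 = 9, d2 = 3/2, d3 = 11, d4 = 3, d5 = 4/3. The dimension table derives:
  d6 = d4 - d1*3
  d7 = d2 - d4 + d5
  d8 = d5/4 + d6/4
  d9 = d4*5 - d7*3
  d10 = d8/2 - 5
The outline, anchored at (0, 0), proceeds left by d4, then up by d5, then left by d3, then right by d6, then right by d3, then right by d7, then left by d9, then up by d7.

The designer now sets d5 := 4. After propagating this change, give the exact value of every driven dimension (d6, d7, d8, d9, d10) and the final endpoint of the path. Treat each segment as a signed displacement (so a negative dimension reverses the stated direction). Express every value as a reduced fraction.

Apply edit: d5 := 4
  d6 = d4 - d1*3 = -24
  d7 = d2 - d4 + d5 = 5/2
  d8 = d5/4 + d6/4 = -5
  d9 = d4*5 - d7*3 = 15/2
  d10 = d8/2 - 5 = -15/2
Walk from origin (0, 0):
  seg 1: left by d4 = 3 → (-3, 0)
  seg 2: up by d5 = 4 → (-3, 4)
  seg 3: left by d3 = 11 → (-14, 4)
  seg 4: right by d6 = -24 → (-38, 4)
  seg 5: right by d3 = 11 → (-27, 4)
  seg 6: right by d7 = 5/2 → (-49/2, 4)
  seg 7: left by d9 = 15/2 → (-32, 4)
  seg 8: up by d7 = 5/2 → (-32, 13/2)

d6 = -24
d7 = 5/2
d8 = -5
d9 = 15/2
d10 = -15/2
endpoint = (-32, 13/2)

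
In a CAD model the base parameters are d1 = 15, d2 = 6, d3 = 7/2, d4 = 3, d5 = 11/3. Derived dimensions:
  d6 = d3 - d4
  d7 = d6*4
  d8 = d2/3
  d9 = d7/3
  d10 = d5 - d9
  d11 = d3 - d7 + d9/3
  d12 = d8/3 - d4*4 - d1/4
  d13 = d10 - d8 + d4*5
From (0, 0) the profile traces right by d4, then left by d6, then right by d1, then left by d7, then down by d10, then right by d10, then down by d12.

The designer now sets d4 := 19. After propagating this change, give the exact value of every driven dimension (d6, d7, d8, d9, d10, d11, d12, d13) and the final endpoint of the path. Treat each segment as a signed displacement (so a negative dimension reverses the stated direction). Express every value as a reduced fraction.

d6 = -31/2
d7 = -62
d8 = 2
d9 = -62/3
d10 = 73/3
d11 = 1055/18
d12 = -949/12
d13 = 352/3
endpoint = (815/6, 219/4)

Apply edit: d4 := 19
  d6 = d3 - d4 = -31/2
  d7 = d6*4 = -62
  d8 = d2/3 = 2
  d9 = d7/3 = -62/3
  d10 = d5 - d9 = 73/3
  d11 = d3 - d7 + d9/3 = 1055/18
  d12 = d8/3 - d4*4 - d1/4 = -949/12
  d13 = d10 - d8 + d4*5 = 352/3
Walk from origin (0, 0):
  seg 1: right by d4 = 19 → (19, 0)
  seg 2: left by d6 = -31/2 → (69/2, 0)
  seg 3: right by d1 = 15 → (99/2, 0)
  seg 4: left by d7 = -62 → (223/2, 0)
  seg 5: down by d10 = 73/3 → (223/2, -73/3)
  seg 6: right by d10 = 73/3 → (815/6, -73/3)
  seg 7: down by d12 = -949/12 → (815/6, 219/4)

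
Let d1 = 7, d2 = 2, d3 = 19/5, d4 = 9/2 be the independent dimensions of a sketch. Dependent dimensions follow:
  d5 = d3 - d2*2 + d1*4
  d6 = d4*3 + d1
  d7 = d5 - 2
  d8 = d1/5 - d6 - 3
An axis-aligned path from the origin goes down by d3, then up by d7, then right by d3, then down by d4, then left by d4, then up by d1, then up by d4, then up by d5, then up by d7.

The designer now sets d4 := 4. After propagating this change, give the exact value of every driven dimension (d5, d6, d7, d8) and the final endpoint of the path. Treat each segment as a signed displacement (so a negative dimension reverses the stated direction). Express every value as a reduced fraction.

d5 = 139/5
d6 = 19
d7 = 129/5
d8 = -103/5
endpoint = (-1/5, 413/5)

Apply edit: d4 := 4
  d5 = d3 - d2*2 + d1*4 = 139/5
  d6 = d4*3 + d1 = 19
  d7 = d5 - 2 = 129/5
  d8 = d1/5 - d6 - 3 = -103/5
Walk from origin (0, 0):
  seg 1: down by d3 = 19/5 → (0, -19/5)
  seg 2: up by d7 = 129/5 → (0, 22)
  seg 3: right by d3 = 19/5 → (19/5, 22)
  seg 4: down by d4 = 4 → (19/5, 18)
  seg 5: left by d4 = 4 → (-1/5, 18)
  seg 6: up by d1 = 7 → (-1/5, 25)
  seg 7: up by d4 = 4 → (-1/5, 29)
  seg 8: up by d5 = 139/5 → (-1/5, 284/5)
  seg 9: up by d7 = 129/5 → (-1/5, 413/5)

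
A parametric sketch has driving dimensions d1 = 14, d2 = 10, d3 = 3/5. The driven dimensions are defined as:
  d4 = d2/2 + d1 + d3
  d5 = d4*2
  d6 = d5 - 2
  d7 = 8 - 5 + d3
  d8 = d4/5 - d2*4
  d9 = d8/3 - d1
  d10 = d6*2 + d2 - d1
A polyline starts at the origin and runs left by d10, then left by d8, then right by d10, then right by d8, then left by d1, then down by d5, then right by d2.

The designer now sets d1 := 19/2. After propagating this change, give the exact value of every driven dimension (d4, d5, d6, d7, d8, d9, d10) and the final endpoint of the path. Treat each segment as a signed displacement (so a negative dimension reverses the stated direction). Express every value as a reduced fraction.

Apply edit: d1 := 19/2
  d4 = d2/2 + d1 + d3 = 151/10
  d5 = d4*2 = 151/5
  d6 = d5 - 2 = 141/5
  d7 = 8 - 5 + d3 = 18/5
  d8 = d4/5 - d2*4 = -1849/50
  d9 = d8/3 - d1 = -1637/75
  d10 = d6*2 + d2 - d1 = 569/10
Walk from origin (0, 0):
  seg 1: left by d10 = 569/10 → (-569/10, 0)
  seg 2: left by d8 = -1849/50 → (-498/25, 0)
  seg 3: right by d10 = 569/10 → (1849/50, 0)
  seg 4: right by d8 = -1849/50 → (0, 0)
  seg 5: left by d1 = 19/2 → (-19/2, 0)
  seg 6: down by d5 = 151/5 → (-19/2, -151/5)
  seg 7: right by d2 = 10 → (1/2, -151/5)

d4 = 151/10
d5 = 151/5
d6 = 141/5
d7 = 18/5
d8 = -1849/50
d9 = -1637/75
d10 = 569/10
endpoint = (1/2, -151/5)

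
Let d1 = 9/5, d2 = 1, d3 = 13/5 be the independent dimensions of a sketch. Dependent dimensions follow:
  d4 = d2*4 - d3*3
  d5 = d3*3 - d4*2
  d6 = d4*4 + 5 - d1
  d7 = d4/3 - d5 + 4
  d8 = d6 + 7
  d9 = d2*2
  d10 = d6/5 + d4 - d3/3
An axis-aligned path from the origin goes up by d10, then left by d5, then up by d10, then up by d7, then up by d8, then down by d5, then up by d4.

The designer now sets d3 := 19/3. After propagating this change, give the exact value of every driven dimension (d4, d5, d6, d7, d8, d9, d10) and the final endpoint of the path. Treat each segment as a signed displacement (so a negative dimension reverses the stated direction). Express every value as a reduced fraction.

d4 = -15
d5 = 49
d6 = -284/5
d7 = -50
d8 = -249/5
d9 = 2
d10 = -6406/225
endpoint = (-49, -49667/225)

Apply edit: d3 := 19/3
  d4 = d2*4 - d3*3 = -15
  d5 = d3*3 - d4*2 = 49
  d6 = d4*4 + 5 - d1 = -284/5
  d7 = d4/3 - d5 + 4 = -50
  d8 = d6 + 7 = -249/5
  d9 = d2*2 = 2
  d10 = d6/5 + d4 - d3/3 = -6406/225
Walk from origin (0, 0):
  seg 1: up by d10 = -6406/225 → (0, -6406/225)
  seg 2: left by d5 = 49 → (-49, -6406/225)
  seg 3: up by d10 = -6406/225 → (-49, -12812/225)
  seg 4: up by d7 = -50 → (-49, -24062/225)
  seg 5: up by d8 = -249/5 → (-49, -35267/225)
  seg 6: down by d5 = 49 → (-49, -46292/225)
  seg 7: up by d4 = -15 → (-49, -49667/225)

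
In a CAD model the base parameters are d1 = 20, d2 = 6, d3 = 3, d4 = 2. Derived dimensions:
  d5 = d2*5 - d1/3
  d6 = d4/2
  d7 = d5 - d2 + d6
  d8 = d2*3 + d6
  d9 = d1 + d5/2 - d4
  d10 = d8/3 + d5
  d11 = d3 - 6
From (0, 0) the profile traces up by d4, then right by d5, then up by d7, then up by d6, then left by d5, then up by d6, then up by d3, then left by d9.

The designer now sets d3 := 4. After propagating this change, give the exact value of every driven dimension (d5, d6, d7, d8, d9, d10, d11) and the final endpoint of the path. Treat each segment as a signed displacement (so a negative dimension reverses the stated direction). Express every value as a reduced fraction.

Apply edit: d3 := 4
  d5 = d2*5 - d1/3 = 70/3
  d6 = d4/2 = 1
  d7 = d5 - d2 + d6 = 55/3
  d8 = d2*3 + d6 = 19
  d9 = d1 + d5/2 - d4 = 89/3
  d10 = d8/3 + d5 = 89/3
  d11 = d3 - 6 = -2
Walk from origin (0, 0):
  seg 1: up by d4 = 2 → (0, 2)
  seg 2: right by d5 = 70/3 → (70/3, 2)
  seg 3: up by d7 = 55/3 → (70/3, 61/3)
  seg 4: up by d6 = 1 → (70/3, 64/3)
  seg 5: left by d5 = 70/3 → (0, 64/3)
  seg 6: up by d6 = 1 → (0, 67/3)
  seg 7: up by d3 = 4 → (0, 79/3)
  seg 8: left by d9 = 89/3 → (-89/3, 79/3)

d5 = 70/3
d6 = 1
d7 = 55/3
d8 = 19
d9 = 89/3
d10 = 89/3
d11 = -2
endpoint = (-89/3, 79/3)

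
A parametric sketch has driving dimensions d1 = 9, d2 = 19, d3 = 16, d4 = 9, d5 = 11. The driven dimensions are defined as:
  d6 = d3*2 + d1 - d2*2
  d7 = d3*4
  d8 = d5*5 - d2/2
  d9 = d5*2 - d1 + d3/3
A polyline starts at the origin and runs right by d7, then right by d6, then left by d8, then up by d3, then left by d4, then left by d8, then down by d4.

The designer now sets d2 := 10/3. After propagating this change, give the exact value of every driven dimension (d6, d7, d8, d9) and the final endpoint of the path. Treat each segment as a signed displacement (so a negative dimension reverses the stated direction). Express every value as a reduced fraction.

d6 = 103/3
d7 = 64
d8 = 160/3
d9 = 55/3
endpoint = (-52/3, 7)

Apply edit: d2 := 10/3
  d6 = d3*2 + d1 - d2*2 = 103/3
  d7 = d3*4 = 64
  d8 = d5*5 - d2/2 = 160/3
  d9 = d5*2 - d1 + d3/3 = 55/3
Walk from origin (0, 0):
  seg 1: right by d7 = 64 → (64, 0)
  seg 2: right by d6 = 103/3 → (295/3, 0)
  seg 3: left by d8 = 160/3 → (45, 0)
  seg 4: up by d3 = 16 → (45, 16)
  seg 5: left by d4 = 9 → (36, 16)
  seg 6: left by d8 = 160/3 → (-52/3, 16)
  seg 7: down by d4 = 9 → (-52/3, 7)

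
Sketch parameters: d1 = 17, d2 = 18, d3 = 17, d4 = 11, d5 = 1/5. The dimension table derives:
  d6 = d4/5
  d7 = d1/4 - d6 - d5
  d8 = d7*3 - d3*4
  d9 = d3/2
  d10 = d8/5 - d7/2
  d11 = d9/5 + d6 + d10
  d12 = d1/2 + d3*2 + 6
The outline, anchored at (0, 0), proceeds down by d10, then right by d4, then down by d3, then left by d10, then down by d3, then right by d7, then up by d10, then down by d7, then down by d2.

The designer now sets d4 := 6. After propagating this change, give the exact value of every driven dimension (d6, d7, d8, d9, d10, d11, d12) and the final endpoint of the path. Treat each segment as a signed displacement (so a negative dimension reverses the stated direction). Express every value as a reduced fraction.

d6 = 6/5
d7 = 57/20
d8 = -1189/20
d9 = 17/2
d10 = -2663/200
d11 = -2083/200
d12 = 97/2
endpoint = (4433/200, -1097/20)

Apply edit: d4 := 6
  d6 = d4/5 = 6/5
  d7 = d1/4 - d6 - d5 = 57/20
  d8 = d7*3 - d3*4 = -1189/20
  d9 = d3/2 = 17/2
  d10 = d8/5 - d7/2 = -2663/200
  d11 = d9/5 + d6 + d10 = -2083/200
  d12 = d1/2 + d3*2 + 6 = 97/2
Walk from origin (0, 0):
  seg 1: down by d10 = -2663/200 → (0, 2663/200)
  seg 2: right by d4 = 6 → (6, 2663/200)
  seg 3: down by d3 = 17 → (6, -737/200)
  seg 4: left by d10 = -2663/200 → (3863/200, -737/200)
  seg 5: down by d3 = 17 → (3863/200, -4137/200)
  seg 6: right by d7 = 57/20 → (4433/200, -4137/200)
  seg 7: up by d10 = -2663/200 → (4433/200, -34)
  seg 8: down by d7 = 57/20 → (4433/200, -737/20)
  seg 9: down by d2 = 18 → (4433/200, -1097/20)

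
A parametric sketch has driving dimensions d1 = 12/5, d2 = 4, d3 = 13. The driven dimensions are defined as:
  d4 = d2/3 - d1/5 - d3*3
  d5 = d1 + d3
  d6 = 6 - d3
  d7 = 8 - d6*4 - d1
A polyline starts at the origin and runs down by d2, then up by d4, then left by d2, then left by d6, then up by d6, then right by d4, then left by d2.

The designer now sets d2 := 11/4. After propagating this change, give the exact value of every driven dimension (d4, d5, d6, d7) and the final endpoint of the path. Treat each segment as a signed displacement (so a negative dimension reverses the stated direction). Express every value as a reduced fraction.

d4 = -11569/300
d5 = 77/5
d6 = -7
d7 = 168/5
endpoint = (-11119/300, -7247/150)

Apply edit: d2 := 11/4
  d4 = d2/3 - d1/5 - d3*3 = -11569/300
  d5 = d1 + d3 = 77/5
  d6 = 6 - d3 = -7
  d7 = 8 - d6*4 - d1 = 168/5
Walk from origin (0, 0):
  seg 1: down by d2 = 11/4 → (0, -11/4)
  seg 2: up by d4 = -11569/300 → (0, -6197/150)
  seg 3: left by d2 = 11/4 → (-11/4, -6197/150)
  seg 4: left by d6 = -7 → (17/4, -6197/150)
  seg 5: up by d6 = -7 → (17/4, -7247/150)
  seg 6: right by d4 = -11569/300 → (-5147/150, -7247/150)
  seg 7: left by d2 = 11/4 → (-11119/300, -7247/150)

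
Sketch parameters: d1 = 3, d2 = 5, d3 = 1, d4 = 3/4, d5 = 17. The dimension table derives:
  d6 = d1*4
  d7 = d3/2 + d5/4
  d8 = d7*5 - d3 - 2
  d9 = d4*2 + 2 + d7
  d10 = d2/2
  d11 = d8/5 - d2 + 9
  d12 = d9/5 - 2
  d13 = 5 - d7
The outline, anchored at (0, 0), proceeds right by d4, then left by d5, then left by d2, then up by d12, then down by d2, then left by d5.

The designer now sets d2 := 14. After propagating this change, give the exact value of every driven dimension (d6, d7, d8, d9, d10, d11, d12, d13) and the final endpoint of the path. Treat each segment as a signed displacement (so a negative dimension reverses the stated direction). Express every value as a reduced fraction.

d6 = 12
d7 = 19/4
d8 = 83/4
d9 = 33/4
d10 = 7
d11 = -17/20
d12 = -7/20
d13 = 1/4
endpoint = (-189/4, -287/20)

Apply edit: d2 := 14
  d6 = d1*4 = 12
  d7 = d3/2 + d5/4 = 19/4
  d8 = d7*5 - d3 - 2 = 83/4
  d9 = d4*2 + 2 + d7 = 33/4
  d10 = d2/2 = 7
  d11 = d8/5 - d2 + 9 = -17/20
  d12 = d9/5 - 2 = -7/20
  d13 = 5 - d7 = 1/4
Walk from origin (0, 0):
  seg 1: right by d4 = 3/4 → (3/4, 0)
  seg 2: left by d5 = 17 → (-65/4, 0)
  seg 3: left by d2 = 14 → (-121/4, 0)
  seg 4: up by d12 = -7/20 → (-121/4, -7/20)
  seg 5: down by d2 = 14 → (-121/4, -287/20)
  seg 6: left by d5 = 17 → (-189/4, -287/20)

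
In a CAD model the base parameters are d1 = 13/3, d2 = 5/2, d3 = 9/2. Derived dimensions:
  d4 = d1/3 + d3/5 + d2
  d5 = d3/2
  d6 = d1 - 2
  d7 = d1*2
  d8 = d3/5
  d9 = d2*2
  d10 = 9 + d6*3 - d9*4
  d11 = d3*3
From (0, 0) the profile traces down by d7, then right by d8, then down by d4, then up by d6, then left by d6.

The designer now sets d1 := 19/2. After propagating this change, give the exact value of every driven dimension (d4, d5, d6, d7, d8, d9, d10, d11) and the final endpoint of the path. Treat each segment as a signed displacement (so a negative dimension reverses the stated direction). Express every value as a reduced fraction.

Apply edit: d1 := 19/2
  d4 = d1/3 + d3/5 + d2 = 197/30
  d5 = d3/2 = 9/4
  d6 = d1 - 2 = 15/2
  d7 = d1*2 = 19
  d8 = d3/5 = 9/10
  d9 = d2*2 = 5
  d10 = 9 + d6*3 - d9*4 = 23/2
  d11 = d3*3 = 27/2
Walk from origin (0, 0):
  seg 1: down by d7 = 19 → (0, -19)
  seg 2: right by d8 = 9/10 → (9/10, -19)
  seg 3: down by d4 = 197/30 → (9/10, -767/30)
  seg 4: up by d6 = 15/2 → (9/10, -271/15)
  seg 5: left by d6 = 15/2 → (-33/5, -271/15)

d4 = 197/30
d5 = 9/4
d6 = 15/2
d7 = 19
d8 = 9/10
d9 = 5
d10 = 23/2
d11 = 27/2
endpoint = (-33/5, -271/15)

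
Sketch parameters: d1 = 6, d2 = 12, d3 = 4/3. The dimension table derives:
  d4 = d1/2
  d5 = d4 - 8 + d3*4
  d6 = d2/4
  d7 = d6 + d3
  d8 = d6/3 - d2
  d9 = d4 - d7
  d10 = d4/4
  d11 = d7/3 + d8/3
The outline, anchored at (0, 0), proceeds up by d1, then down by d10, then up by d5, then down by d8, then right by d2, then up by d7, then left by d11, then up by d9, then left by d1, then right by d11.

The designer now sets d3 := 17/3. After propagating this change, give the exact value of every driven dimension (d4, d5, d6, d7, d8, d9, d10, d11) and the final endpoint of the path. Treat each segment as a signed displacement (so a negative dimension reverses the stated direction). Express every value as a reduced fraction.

d4 = 3
d5 = 53/3
d6 = 3
d7 = 26/3
d8 = -11
d9 = -17/3
d10 = 3/4
d11 = -7/9
endpoint = (6, 443/12)

Apply edit: d3 := 17/3
  d4 = d1/2 = 3
  d5 = d4 - 8 + d3*4 = 53/3
  d6 = d2/4 = 3
  d7 = d6 + d3 = 26/3
  d8 = d6/3 - d2 = -11
  d9 = d4 - d7 = -17/3
  d10 = d4/4 = 3/4
  d11 = d7/3 + d8/3 = -7/9
Walk from origin (0, 0):
  seg 1: up by d1 = 6 → (0, 6)
  seg 2: down by d10 = 3/4 → (0, 21/4)
  seg 3: up by d5 = 53/3 → (0, 275/12)
  seg 4: down by d8 = -11 → (0, 407/12)
  seg 5: right by d2 = 12 → (12, 407/12)
  seg 6: up by d7 = 26/3 → (12, 511/12)
  seg 7: left by d11 = -7/9 → (115/9, 511/12)
  seg 8: up by d9 = -17/3 → (115/9, 443/12)
  seg 9: left by d1 = 6 → (61/9, 443/12)
  seg 10: right by d11 = -7/9 → (6, 443/12)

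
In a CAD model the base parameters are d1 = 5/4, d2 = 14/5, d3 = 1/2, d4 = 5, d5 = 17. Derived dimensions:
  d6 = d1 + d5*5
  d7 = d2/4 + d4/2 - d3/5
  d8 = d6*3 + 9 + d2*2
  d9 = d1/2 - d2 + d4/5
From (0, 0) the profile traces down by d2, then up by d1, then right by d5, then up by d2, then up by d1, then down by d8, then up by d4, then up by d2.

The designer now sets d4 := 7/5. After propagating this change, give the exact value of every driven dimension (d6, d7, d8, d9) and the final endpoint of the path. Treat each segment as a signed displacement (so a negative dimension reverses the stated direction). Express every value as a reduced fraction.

d6 = 345/4
d7 = 13/10
d8 = 5467/20
d9 = -379/200
endpoint = (17, -5333/20)

Apply edit: d4 := 7/5
  d6 = d1 + d5*5 = 345/4
  d7 = d2/4 + d4/2 - d3/5 = 13/10
  d8 = d6*3 + 9 + d2*2 = 5467/20
  d9 = d1/2 - d2 + d4/5 = -379/200
Walk from origin (0, 0):
  seg 1: down by d2 = 14/5 → (0, -14/5)
  seg 2: up by d1 = 5/4 → (0, -31/20)
  seg 3: right by d5 = 17 → (17, -31/20)
  seg 4: up by d2 = 14/5 → (17, 5/4)
  seg 5: up by d1 = 5/4 → (17, 5/2)
  seg 6: down by d8 = 5467/20 → (17, -5417/20)
  seg 7: up by d4 = 7/5 → (17, -5389/20)
  seg 8: up by d2 = 14/5 → (17, -5333/20)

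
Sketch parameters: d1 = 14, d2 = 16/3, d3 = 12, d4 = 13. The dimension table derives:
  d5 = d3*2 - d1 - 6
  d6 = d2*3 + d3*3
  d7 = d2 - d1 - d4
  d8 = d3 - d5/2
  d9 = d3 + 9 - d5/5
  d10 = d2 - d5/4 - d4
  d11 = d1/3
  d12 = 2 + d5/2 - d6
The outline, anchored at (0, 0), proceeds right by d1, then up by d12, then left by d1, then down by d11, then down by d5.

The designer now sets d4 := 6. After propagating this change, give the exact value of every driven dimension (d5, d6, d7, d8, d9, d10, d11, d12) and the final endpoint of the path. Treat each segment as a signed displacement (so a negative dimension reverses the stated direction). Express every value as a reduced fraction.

Apply edit: d4 := 6
  d5 = d3*2 - d1 - 6 = 4
  d6 = d2*3 + d3*3 = 52
  d7 = d2 - d1 - d4 = -44/3
  d8 = d3 - d5/2 = 10
  d9 = d3 + 9 - d5/5 = 101/5
  d10 = d2 - d5/4 - d4 = -5/3
  d11 = d1/3 = 14/3
  d12 = 2 + d5/2 - d6 = -48
Walk from origin (0, 0):
  seg 1: right by d1 = 14 → (14, 0)
  seg 2: up by d12 = -48 → (14, -48)
  seg 3: left by d1 = 14 → (0, -48)
  seg 4: down by d11 = 14/3 → (0, -158/3)
  seg 5: down by d5 = 4 → (0, -170/3)

d5 = 4
d6 = 52
d7 = -44/3
d8 = 10
d9 = 101/5
d10 = -5/3
d11 = 14/3
d12 = -48
endpoint = (0, -170/3)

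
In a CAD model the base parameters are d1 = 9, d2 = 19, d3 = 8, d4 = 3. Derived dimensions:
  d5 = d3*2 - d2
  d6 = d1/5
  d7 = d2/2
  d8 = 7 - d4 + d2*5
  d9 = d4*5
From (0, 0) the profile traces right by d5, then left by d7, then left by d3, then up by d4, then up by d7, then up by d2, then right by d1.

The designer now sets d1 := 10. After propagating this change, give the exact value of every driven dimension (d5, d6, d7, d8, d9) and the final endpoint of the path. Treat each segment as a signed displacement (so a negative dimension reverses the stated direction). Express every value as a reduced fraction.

d5 = -3
d6 = 2
d7 = 19/2
d8 = 99
d9 = 15
endpoint = (-21/2, 63/2)

Apply edit: d1 := 10
  d5 = d3*2 - d2 = -3
  d6 = d1/5 = 2
  d7 = d2/2 = 19/2
  d8 = 7 - d4 + d2*5 = 99
  d9 = d4*5 = 15
Walk from origin (0, 0):
  seg 1: right by d5 = -3 → (-3, 0)
  seg 2: left by d7 = 19/2 → (-25/2, 0)
  seg 3: left by d3 = 8 → (-41/2, 0)
  seg 4: up by d4 = 3 → (-41/2, 3)
  seg 5: up by d7 = 19/2 → (-41/2, 25/2)
  seg 6: up by d2 = 19 → (-41/2, 63/2)
  seg 7: right by d1 = 10 → (-21/2, 63/2)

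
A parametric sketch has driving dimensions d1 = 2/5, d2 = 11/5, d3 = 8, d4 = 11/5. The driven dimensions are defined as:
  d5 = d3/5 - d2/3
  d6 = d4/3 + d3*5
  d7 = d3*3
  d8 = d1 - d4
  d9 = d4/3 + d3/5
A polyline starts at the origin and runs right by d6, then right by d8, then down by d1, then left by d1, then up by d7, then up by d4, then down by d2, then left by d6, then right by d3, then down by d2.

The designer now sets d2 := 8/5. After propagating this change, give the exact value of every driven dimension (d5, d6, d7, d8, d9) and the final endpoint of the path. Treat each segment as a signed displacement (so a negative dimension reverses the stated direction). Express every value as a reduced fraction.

d5 = 16/15
d6 = 611/15
d7 = 24
d8 = -9/5
d9 = 7/3
endpoint = (29/5, 113/5)

Apply edit: d2 := 8/5
  d5 = d3/5 - d2/3 = 16/15
  d6 = d4/3 + d3*5 = 611/15
  d7 = d3*3 = 24
  d8 = d1 - d4 = -9/5
  d9 = d4/3 + d3/5 = 7/3
Walk from origin (0, 0):
  seg 1: right by d6 = 611/15 → (611/15, 0)
  seg 2: right by d8 = -9/5 → (584/15, 0)
  seg 3: down by d1 = 2/5 → (584/15, -2/5)
  seg 4: left by d1 = 2/5 → (578/15, -2/5)
  seg 5: up by d7 = 24 → (578/15, 118/5)
  seg 6: up by d4 = 11/5 → (578/15, 129/5)
  seg 7: down by d2 = 8/5 → (578/15, 121/5)
  seg 8: left by d6 = 611/15 → (-11/5, 121/5)
  seg 9: right by d3 = 8 → (29/5, 121/5)
  seg 10: down by d2 = 8/5 → (29/5, 113/5)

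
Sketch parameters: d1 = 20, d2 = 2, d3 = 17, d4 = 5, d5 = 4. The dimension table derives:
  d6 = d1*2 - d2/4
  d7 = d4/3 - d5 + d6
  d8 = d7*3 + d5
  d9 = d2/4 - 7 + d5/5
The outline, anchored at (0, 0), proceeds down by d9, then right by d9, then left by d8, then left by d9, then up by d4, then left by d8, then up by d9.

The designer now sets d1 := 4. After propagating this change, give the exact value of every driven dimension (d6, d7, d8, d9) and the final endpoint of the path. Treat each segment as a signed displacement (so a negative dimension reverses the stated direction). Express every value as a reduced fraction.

Apply edit: d1 := 4
  d6 = d1*2 - d2/4 = 15/2
  d7 = d4/3 - d5 + d6 = 31/6
  d8 = d7*3 + d5 = 39/2
  d9 = d2/4 - 7 + d5/5 = -57/10
Walk from origin (0, 0):
  seg 1: down by d9 = -57/10 → (0, 57/10)
  seg 2: right by d9 = -57/10 → (-57/10, 57/10)
  seg 3: left by d8 = 39/2 → (-126/5, 57/10)
  seg 4: left by d9 = -57/10 → (-39/2, 57/10)
  seg 5: up by d4 = 5 → (-39/2, 107/10)
  seg 6: left by d8 = 39/2 → (-39, 107/10)
  seg 7: up by d9 = -57/10 → (-39, 5)

d6 = 15/2
d7 = 31/6
d8 = 39/2
d9 = -57/10
endpoint = (-39, 5)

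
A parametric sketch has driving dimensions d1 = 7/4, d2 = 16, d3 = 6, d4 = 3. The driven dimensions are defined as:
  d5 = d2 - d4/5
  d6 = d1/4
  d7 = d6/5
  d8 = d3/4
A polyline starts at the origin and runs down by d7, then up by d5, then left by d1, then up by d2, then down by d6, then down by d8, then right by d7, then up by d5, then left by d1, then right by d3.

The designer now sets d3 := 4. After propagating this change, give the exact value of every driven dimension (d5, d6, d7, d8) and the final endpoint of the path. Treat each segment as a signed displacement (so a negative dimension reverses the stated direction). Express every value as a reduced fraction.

d5 = 77/5
d6 = 7/16
d7 = 7/80
d8 = 1
endpoint = (47/80, 1811/40)

Apply edit: d3 := 4
  d5 = d2 - d4/5 = 77/5
  d6 = d1/4 = 7/16
  d7 = d6/5 = 7/80
  d8 = d3/4 = 1
Walk from origin (0, 0):
  seg 1: down by d7 = 7/80 → (0, -7/80)
  seg 2: up by d5 = 77/5 → (0, 245/16)
  seg 3: left by d1 = 7/4 → (-7/4, 245/16)
  seg 4: up by d2 = 16 → (-7/4, 501/16)
  seg 5: down by d6 = 7/16 → (-7/4, 247/8)
  seg 6: down by d8 = 1 → (-7/4, 239/8)
  seg 7: right by d7 = 7/80 → (-133/80, 239/8)
  seg 8: up by d5 = 77/5 → (-133/80, 1811/40)
  seg 9: left by d1 = 7/4 → (-273/80, 1811/40)
  seg 10: right by d3 = 4 → (47/80, 1811/40)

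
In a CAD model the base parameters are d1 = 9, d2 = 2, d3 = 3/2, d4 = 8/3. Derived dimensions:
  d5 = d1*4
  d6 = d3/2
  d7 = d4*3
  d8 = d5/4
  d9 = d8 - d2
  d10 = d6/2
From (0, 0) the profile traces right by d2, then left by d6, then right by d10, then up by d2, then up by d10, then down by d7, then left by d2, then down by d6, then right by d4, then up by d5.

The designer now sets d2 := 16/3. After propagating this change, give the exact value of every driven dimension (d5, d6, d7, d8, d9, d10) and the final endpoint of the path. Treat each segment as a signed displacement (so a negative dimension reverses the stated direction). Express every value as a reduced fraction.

d5 = 36
d6 = 3/4
d7 = 8
d8 = 9
d9 = 11/3
d10 = 3/8
endpoint = (55/24, 791/24)

Apply edit: d2 := 16/3
  d5 = d1*4 = 36
  d6 = d3/2 = 3/4
  d7 = d4*3 = 8
  d8 = d5/4 = 9
  d9 = d8 - d2 = 11/3
  d10 = d6/2 = 3/8
Walk from origin (0, 0):
  seg 1: right by d2 = 16/3 → (16/3, 0)
  seg 2: left by d6 = 3/4 → (55/12, 0)
  seg 3: right by d10 = 3/8 → (119/24, 0)
  seg 4: up by d2 = 16/3 → (119/24, 16/3)
  seg 5: up by d10 = 3/8 → (119/24, 137/24)
  seg 6: down by d7 = 8 → (119/24, -55/24)
  seg 7: left by d2 = 16/3 → (-3/8, -55/24)
  seg 8: down by d6 = 3/4 → (-3/8, -73/24)
  seg 9: right by d4 = 8/3 → (55/24, -73/24)
  seg 10: up by d5 = 36 → (55/24, 791/24)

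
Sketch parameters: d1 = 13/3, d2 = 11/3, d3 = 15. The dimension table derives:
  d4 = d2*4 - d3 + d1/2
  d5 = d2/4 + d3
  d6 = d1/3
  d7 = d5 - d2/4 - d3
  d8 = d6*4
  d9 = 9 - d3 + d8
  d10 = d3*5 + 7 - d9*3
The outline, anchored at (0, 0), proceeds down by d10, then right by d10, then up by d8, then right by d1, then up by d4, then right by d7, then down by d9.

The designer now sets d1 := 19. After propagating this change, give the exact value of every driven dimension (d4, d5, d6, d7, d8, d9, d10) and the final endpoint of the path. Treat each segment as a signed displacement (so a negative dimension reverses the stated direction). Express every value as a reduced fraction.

d4 = 55/6
d5 = 191/12
d6 = 19/3
d7 = 0
d8 = 76/3
d9 = 58/3
d10 = 24
endpoint = (43, -53/6)

Apply edit: d1 := 19
  d4 = d2*4 - d3 + d1/2 = 55/6
  d5 = d2/4 + d3 = 191/12
  d6 = d1/3 = 19/3
  d7 = d5 - d2/4 - d3 = 0
  d8 = d6*4 = 76/3
  d9 = 9 - d3 + d8 = 58/3
  d10 = d3*5 + 7 - d9*3 = 24
Walk from origin (0, 0):
  seg 1: down by d10 = 24 → (0, -24)
  seg 2: right by d10 = 24 → (24, -24)
  seg 3: up by d8 = 76/3 → (24, 4/3)
  seg 4: right by d1 = 19 → (43, 4/3)
  seg 5: up by d4 = 55/6 → (43, 21/2)
  seg 6: right by d7 = 0 → (43, 21/2)
  seg 7: down by d9 = 58/3 → (43, -53/6)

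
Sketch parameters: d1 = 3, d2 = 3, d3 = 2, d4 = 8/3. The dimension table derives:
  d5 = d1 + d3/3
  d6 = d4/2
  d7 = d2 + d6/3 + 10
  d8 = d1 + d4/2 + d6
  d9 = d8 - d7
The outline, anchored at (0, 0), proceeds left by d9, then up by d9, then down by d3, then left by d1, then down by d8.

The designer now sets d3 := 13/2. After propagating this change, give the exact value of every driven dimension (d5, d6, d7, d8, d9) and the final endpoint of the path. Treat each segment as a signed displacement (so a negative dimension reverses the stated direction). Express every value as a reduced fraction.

Apply edit: d3 := 13/2
  d5 = d1 + d3/3 = 31/6
  d6 = d4/2 = 4/3
  d7 = d2 + d6/3 + 10 = 121/9
  d8 = d1 + d4/2 + d6 = 17/3
  d9 = d8 - d7 = -70/9
Walk from origin (0, 0):
  seg 1: left by d9 = -70/9 → (70/9, 0)
  seg 2: up by d9 = -70/9 → (70/9, -70/9)
  seg 3: down by d3 = 13/2 → (70/9, -257/18)
  seg 4: left by d1 = 3 → (43/9, -257/18)
  seg 5: down by d8 = 17/3 → (43/9, -359/18)

d5 = 31/6
d6 = 4/3
d7 = 121/9
d8 = 17/3
d9 = -70/9
endpoint = (43/9, -359/18)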